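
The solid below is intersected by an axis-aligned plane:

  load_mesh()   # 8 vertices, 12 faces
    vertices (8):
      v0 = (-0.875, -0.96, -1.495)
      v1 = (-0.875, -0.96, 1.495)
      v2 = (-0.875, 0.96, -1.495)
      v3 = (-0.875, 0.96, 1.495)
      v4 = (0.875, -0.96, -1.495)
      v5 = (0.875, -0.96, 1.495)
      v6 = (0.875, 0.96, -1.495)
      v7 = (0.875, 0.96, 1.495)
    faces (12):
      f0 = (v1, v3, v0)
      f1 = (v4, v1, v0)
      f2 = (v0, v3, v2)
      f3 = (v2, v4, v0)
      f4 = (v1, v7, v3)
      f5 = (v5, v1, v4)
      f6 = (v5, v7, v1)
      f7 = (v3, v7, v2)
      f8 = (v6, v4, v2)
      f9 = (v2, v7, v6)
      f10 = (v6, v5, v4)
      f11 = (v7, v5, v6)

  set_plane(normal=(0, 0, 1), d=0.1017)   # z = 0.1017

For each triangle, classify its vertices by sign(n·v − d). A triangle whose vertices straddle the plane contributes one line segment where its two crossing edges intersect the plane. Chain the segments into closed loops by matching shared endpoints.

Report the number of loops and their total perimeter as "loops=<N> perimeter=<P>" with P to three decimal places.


loops=1 perimeter=7.340

Straddling triangles (8 of 12):
  (v1,v3,v0) [++-] → (-0.875, 0.0653057, 0.1017)–(-0.875, -0.96, 0.1017)  len=1.0253
  (v4,v1,v0) [-+-] → (-0.0595234, -0.96, 0.1017)–(-0.875, -0.96, 0.1017)  len=0.8155
  (v0,v3,v2) [-+-] → (-0.875, 0.0653057, 0.1017)–(-0.875, 0.96, 0.1017)  len=0.8947
  (v5,v1,v4) [++-] → (-0.0595234, -0.96, 0.1017)–(0.875, -0.96, 0.1017)  len=0.9345
  (v3,v7,v2) [++-] → (0.0595234, 0.96, 0.1017)–(-0.875, 0.96, 0.1017)  len=0.9345
  (v2,v7,v6) [-+-] → (0.0595234, 0.96, 0.1017)–(0.875, 0.96, 0.1017)  len=0.8155
  (v6,v5,v4) [-+-] → (0.875, -0.0653057, 0.1017)–(0.875, -0.96, 0.1017)  len=0.8947
  (v7,v5,v6) [++-] → (0.875, -0.0653057, 0.1017)–(0.875, 0.96, 0.1017)  len=1.0253

Chained into 1 loop(s):
  loop 1: 8 segments, perimeter = 7.3400
Total perimeter = 7.340


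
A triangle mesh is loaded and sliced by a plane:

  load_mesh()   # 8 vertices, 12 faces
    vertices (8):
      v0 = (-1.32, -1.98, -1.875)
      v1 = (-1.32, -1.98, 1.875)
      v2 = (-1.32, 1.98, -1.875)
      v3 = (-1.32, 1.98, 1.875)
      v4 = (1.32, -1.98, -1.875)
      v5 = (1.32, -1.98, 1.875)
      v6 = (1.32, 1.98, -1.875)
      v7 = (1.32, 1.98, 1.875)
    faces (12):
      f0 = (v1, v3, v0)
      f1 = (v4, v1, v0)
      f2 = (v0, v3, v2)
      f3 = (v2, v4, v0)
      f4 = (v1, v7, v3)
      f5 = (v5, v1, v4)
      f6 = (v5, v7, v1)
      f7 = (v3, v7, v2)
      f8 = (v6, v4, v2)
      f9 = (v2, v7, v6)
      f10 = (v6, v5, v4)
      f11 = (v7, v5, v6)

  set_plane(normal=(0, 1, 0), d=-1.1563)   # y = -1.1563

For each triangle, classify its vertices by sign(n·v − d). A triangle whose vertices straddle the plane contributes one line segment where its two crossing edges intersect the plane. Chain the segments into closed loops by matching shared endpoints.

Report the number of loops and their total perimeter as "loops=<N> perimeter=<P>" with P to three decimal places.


loops=1 perimeter=12.780

Straddling triangles (8 of 12):
  (v1,v3,v0) [-+-] → (-1.32, -1.1563, 1.875)–(-1.32, -1.1563, -1.09498)  len=2.9700
  (v0,v3,v2) [-++] → (-1.32, -1.1563, -1.09498)–(-1.32, -1.1563, -1.875)  len=0.7800
  (v2,v4,v0) [+--] → (0.770867, -1.1563, -1.875)–(-1.32, -1.1563, -1.875)  len=2.0909
  (v1,v7,v3) [-++] → (-0.770867, -1.1563, 1.875)–(-1.32, -1.1563, 1.875)  len=0.5491
  (v5,v7,v1) [-+-] → (1.32, -1.1563, 1.875)–(-0.770867, -1.1563, 1.875)  len=2.0909
  (v6,v4,v2) [+-+] → (1.32, -1.1563, -1.875)–(0.770867, -1.1563, -1.875)  len=0.5491
  (v6,v5,v4) [+--] → (1.32, -1.1563, 1.09498)–(1.32, -1.1563, -1.875)  len=2.9700
  (v7,v5,v6) [+-+] → (1.32, -1.1563, 1.875)–(1.32, -1.1563, 1.09498)  len=0.7800

Chained into 1 loop(s):
  loop 1: 8 segments, perimeter = 12.7800
Total perimeter = 12.780


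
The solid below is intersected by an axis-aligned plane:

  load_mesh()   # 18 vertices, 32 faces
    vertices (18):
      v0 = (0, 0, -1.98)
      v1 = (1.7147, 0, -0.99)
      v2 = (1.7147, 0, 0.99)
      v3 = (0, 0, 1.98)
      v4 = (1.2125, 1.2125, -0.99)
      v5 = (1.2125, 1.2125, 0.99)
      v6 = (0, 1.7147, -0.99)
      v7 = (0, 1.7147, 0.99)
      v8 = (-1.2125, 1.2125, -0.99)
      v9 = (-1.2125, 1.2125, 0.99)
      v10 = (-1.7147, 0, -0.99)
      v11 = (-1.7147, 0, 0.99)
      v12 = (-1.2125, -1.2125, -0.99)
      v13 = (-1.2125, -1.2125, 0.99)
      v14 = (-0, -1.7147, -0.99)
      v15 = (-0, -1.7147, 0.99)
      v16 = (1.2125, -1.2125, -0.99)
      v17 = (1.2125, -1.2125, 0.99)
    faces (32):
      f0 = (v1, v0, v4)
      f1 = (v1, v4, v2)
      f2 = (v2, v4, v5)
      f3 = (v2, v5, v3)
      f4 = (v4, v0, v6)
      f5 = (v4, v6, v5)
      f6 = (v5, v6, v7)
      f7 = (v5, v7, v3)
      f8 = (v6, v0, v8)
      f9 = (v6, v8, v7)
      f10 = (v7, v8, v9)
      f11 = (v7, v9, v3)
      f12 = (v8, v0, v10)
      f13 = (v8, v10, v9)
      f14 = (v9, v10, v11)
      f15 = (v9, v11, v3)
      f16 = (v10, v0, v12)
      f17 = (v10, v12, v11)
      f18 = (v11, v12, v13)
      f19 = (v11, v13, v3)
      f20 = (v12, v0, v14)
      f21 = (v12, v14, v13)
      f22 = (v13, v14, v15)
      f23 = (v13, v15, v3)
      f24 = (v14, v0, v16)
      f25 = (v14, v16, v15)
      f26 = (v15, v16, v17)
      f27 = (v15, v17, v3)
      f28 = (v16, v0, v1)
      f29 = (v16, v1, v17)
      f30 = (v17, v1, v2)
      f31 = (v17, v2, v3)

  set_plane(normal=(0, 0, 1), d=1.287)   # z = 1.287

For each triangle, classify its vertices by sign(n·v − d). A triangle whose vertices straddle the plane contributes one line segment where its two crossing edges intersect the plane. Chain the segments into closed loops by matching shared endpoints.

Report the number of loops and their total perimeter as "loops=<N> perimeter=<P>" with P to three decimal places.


Straddling triangles (8 of 32):
  (v2,v5,v3) [--+] → (0.84875, 0.84875, 1.287)–(1.20029, 0, 1.287)  len=0.9187
  (v5,v7,v3) [--+] → (0, 1.20029, 1.287)–(0.84875, 0.84875, 1.287)  len=0.9187
  (v7,v9,v3) [--+] → (-0.84875, 0.84875, 1.287)–(0, 1.20029, 1.287)  len=0.9187
  (v9,v11,v3) [--+] → (-1.20029, 0, 1.287)–(-0.84875, 0.84875, 1.287)  len=0.9187
  (v11,v13,v3) [--+] → (-0.84875, -0.84875, 1.287)–(-1.20029, 0, 1.287)  len=0.9187
  (v13,v15,v3) [--+] → (0, -1.20029, 1.287)–(-0.84875, -0.84875, 1.287)  len=0.9187
  (v15,v17,v3) [--+] → (0.84875, -0.84875, 1.287)–(0, -1.20029, 1.287)  len=0.9187
  (v17,v2,v3) [--+] → (1.20029, 0, 1.287)–(0.84875, -0.84875, 1.287)  len=0.9187

Chained into 1 loop(s):
  loop 1: 8 segments, perimeter = 7.3494
Total perimeter = 7.349

loops=1 perimeter=7.349


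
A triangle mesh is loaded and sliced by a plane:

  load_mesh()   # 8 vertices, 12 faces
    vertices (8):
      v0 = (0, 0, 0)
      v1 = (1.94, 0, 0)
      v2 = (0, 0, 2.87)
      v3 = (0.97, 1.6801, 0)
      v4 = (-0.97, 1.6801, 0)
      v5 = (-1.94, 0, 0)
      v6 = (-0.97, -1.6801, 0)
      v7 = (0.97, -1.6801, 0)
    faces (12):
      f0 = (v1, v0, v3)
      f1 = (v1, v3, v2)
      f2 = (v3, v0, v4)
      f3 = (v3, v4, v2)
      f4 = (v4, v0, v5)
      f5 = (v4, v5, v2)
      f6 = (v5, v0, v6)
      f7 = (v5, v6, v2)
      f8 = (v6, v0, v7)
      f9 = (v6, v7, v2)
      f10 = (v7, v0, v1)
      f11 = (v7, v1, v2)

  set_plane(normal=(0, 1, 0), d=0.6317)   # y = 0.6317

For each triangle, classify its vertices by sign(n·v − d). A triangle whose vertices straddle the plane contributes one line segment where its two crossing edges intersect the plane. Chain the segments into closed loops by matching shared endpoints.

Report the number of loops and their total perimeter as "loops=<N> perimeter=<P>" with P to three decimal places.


Straddling triangles (6 of 12):
  (v1,v0,v3) [--+] → (0.36471, 0.6317, 0)–(1.57529, 0.6317, 0)  len=1.2106
  (v1,v3,v2) [-+-] → (1.57529, 0.6317, 0)–(0.36471, 0.6317, 1.79091)  len=2.1617
  (v3,v0,v4) [+-+] → (0.36471, 0.6317, 0)–(-0.36471, 0.6317, 0)  len=0.7294
  (v3,v4,v2) [++-] → (-0.36471, 0.6317, 1.79091)–(0.36471, 0.6317, 1.79091)  len=0.7294
  (v4,v0,v5) [+--] → (-0.36471, 0.6317, 0)–(-1.57529, 0.6317, 0)  len=1.2106
  (v4,v5,v2) [+--] → (-1.57529, 0.6317, 0)–(-0.36471, 0.6317, 1.79091)  len=2.1617

Chained into 1 loop(s):
  loop 1: 6 segments, perimeter = 8.2034
Total perimeter = 8.203

loops=1 perimeter=8.203


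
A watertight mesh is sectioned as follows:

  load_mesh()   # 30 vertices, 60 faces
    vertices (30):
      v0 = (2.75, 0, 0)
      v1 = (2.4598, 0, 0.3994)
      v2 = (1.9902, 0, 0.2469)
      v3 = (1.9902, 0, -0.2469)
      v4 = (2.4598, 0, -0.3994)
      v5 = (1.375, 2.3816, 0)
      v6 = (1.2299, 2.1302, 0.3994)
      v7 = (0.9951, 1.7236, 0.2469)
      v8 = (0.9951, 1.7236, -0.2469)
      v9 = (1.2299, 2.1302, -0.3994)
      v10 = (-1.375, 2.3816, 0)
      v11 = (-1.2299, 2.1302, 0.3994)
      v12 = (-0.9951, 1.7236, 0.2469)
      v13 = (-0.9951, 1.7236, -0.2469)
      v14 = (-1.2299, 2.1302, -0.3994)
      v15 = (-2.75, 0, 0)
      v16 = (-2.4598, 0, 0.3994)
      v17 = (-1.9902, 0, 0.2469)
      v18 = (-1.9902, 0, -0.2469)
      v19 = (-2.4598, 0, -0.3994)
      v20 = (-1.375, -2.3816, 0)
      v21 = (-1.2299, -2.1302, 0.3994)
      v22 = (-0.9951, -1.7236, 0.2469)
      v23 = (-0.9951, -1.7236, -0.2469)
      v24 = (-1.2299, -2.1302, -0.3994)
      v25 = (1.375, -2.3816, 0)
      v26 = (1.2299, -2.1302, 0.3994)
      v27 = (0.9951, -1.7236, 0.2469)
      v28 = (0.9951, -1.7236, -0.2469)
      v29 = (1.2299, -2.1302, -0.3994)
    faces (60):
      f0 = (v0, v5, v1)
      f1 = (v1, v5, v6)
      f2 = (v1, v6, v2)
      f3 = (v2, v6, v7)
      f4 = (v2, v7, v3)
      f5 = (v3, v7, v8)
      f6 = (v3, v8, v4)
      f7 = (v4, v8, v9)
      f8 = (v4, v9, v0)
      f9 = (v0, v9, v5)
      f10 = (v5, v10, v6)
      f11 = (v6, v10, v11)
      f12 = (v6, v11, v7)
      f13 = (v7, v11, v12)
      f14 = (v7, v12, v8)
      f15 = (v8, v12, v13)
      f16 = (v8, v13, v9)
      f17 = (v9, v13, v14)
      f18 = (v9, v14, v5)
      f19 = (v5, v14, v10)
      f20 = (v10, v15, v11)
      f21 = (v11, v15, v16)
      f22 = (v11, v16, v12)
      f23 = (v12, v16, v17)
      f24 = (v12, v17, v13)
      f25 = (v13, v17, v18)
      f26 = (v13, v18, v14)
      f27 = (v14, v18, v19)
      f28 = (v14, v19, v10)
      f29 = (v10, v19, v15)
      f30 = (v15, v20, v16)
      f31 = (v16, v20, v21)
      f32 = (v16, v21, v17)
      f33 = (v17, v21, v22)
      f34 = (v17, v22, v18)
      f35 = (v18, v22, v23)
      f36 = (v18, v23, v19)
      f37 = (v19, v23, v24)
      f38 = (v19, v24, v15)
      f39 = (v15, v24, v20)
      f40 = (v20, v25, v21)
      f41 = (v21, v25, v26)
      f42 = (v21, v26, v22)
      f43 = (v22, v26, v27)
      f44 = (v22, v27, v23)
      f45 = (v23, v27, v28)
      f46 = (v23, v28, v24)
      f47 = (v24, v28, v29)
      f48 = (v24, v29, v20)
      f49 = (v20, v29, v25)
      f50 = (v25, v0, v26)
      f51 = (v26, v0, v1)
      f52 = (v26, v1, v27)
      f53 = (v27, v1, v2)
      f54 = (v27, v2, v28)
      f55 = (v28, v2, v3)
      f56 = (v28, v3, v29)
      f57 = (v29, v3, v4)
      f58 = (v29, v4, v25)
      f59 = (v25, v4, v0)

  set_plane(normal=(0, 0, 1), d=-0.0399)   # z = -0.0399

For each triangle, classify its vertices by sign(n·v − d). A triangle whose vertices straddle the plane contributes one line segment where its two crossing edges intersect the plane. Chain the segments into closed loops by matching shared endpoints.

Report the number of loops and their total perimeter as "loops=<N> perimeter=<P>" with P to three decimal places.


loops=2 perimeter=28.267

Straddling triangles (24 of 60):
  (v2,v7,v3) [++-] → (1.57306, 0.72253, -0.0399)–(1.9902, 0, -0.0399)  len=0.8343
  (v3,v7,v8) [-+-] → (1.57306, 0.72253, -0.0399)–(0.9951, 1.7236, -0.0399)  len=1.1559
  (v4,v9,v0) [--+] → (2.59814, 0.212807, -0.0399)–(2.72101, 0, -0.0399)  len=0.2457
  (v0,v9,v5) [+-+] → (2.59814, 0.212807, -0.0399)–(1.3605, 2.35649, -0.0399)  len=2.4753
  (v7,v12,v8) [++-] → (0.160812, 1.7236, -0.0399)–(0.9951, 1.7236, -0.0399)  len=0.8343
  (v8,v12,v13) [-+-] → (0.160812, 1.7236, -0.0399)–(-0.9951, 1.7236, -0.0399)  len=1.1559
  (v9,v14,v5) [--+] → (1.11477, 2.35649, -0.0399)–(1.3605, 2.35649, -0.0399)  len=0.2457
  (v5,v14,v10) [+-+] → (1.11477, 2.35649, -0.0399)–(-1.3605, 2.35649, -0.0399)  len=2.4753
  (v12,v17,v13) [++-] → (-1.41224, 1.00107, -0.0399)–(-0.9951, 1.7236, -0.0399)  len=0.8343
  (v13,v17,v18) [-+-] → (-1.41224, 1.00107, -0.0399)–(-1.9902, 0, -0.0399)  len=1.1559
  (v14,v19,v10) [--+] → (-1.48337, 2.14368, -0.0399)–(-1.3605, 2.35649, -0.0399)  len=0.2457
  (v10,v19,v15) [+-+] → (-1.48337, 2.14368, -0.0399)–(-2.72101, 0, -0.0399)  len=2.4753
  (v17,v22,v18) [++-] → (-1.57306, -0.72253, -0.0399)–(-1.9902, 0, -0.0399)  len=0.8343
  (v18,v22,v23) [-+-] → (-1.57306, -0.72253, -0.0399)–(-0.9951, -1.7236, -0.0399)  len=1.1559
  (v19,v24,v15) [--+] → (-2.59814, -0.212807, -0.0399)–(-2.72101, 0, -0.0399)  len=0.2457
  (v15,v24,v20) [+-+] → (-2.59814, -0.212807, -0.0399)–(-1.3605, -2.35649, -0.0399)  len=2.4753
  (v22,v27,v23) [++-] → (-0.160812, -1.7236, -0.0399)–(-0.9951, -1.7236, -0.0399)  len=0.8343
  (v23,v27,v28) [-+-] → (-0.160812, -1.7236, -0.0399)–(0.9951, -1.7236, -0.0399)  len=1.1559
  (v24,v29,v20) [--+] → (-1.11477, -2.35649, -0.0399)–(-1.3605, -2.35649, -0.0399)  len=0.2457
  (v20,v29,v25) [+-+] → (-1.11477, -2.35649, -0.0399)–(1.3605, -2.35649, -0.0399)  len=2.4753
  (v27,v2,v28) [++-] → (1.41224, -1.00107, -0.0399)–(0.9951, -1.7236, -0.0399)  len=0.8343
  (v28,v2,v3) [-+-] → (1.41224, -1.00107, -0.0399)–(1.9902, 0, -0.0399)  len=1.1559
  (v29,v4,v25) [--+] → (1.48337, -2.14368, -0.0399)–(1.3605, -2.35649, -0.0399)  len=0.2457
  (v25,v4,v0) [+-+] → (1.48337, -2.14368, -0.0399)–(2.72101, 0, -0.0399)  len=2.4753

Chained into 2 loop(s):
  loop 1: 12 segments, perimeter = 11.9413
  loop 2: 12 segments, perimeter = 16.3261
Total perimeter = 28.267


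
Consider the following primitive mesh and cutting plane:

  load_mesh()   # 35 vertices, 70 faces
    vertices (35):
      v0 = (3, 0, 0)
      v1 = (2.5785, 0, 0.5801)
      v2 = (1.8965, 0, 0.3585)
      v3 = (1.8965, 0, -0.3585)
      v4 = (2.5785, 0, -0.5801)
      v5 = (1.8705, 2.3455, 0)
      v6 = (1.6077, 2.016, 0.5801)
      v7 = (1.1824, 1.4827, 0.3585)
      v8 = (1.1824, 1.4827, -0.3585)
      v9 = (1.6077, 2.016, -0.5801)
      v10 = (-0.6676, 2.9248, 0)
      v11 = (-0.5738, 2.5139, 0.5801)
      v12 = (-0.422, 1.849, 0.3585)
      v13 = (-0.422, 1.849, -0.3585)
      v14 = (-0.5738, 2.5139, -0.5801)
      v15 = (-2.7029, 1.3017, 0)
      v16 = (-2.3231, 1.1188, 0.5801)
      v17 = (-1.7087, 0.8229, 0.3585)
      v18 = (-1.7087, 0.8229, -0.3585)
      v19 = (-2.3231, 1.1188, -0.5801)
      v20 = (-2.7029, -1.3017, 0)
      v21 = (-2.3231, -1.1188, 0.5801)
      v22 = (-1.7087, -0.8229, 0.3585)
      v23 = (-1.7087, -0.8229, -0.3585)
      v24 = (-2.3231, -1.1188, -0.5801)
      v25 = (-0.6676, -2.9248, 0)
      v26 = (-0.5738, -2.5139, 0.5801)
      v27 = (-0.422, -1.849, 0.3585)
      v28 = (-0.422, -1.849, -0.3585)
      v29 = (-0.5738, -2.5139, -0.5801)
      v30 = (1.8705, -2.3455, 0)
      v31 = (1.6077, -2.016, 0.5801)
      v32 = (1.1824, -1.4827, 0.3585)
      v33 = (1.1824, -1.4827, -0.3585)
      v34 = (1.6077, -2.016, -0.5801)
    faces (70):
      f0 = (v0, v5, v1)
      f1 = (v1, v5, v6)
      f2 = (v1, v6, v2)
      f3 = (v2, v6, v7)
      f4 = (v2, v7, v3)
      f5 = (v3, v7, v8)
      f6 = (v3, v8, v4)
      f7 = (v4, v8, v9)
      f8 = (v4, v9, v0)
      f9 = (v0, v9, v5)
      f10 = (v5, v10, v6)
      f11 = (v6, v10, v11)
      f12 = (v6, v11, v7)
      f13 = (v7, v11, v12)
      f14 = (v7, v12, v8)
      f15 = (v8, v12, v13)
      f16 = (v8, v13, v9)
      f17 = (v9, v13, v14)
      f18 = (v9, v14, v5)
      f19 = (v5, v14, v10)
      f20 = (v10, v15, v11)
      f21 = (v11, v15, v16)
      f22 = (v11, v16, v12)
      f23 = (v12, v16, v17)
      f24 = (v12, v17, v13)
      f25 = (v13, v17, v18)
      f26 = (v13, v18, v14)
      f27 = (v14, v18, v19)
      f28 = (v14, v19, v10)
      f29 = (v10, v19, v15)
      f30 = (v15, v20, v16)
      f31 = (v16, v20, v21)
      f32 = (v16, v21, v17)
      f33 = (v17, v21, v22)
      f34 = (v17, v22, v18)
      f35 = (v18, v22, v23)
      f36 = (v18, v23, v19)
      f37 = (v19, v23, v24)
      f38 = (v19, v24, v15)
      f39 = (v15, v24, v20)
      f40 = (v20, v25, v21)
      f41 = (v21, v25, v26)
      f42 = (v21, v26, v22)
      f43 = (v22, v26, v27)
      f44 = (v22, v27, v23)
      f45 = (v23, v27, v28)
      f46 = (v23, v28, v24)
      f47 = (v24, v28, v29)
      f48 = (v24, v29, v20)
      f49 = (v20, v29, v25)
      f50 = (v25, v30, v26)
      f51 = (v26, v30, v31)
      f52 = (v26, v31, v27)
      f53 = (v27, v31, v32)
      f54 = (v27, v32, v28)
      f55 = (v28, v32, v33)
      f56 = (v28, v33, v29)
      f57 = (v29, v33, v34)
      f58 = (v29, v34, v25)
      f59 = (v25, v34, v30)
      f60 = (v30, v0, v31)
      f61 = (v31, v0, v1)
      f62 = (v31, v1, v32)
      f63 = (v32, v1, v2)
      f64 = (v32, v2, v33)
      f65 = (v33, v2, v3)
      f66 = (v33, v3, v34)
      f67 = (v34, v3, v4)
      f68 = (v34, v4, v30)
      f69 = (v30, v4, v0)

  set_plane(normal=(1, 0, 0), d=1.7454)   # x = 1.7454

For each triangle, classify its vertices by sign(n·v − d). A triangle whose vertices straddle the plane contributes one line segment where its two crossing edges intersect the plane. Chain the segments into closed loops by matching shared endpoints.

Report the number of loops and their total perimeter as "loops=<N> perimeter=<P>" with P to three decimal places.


Straddling triangles (24 of 70):
  (v1,v5,v6) [++-] → (1.7454, 2.18865, 0.276143)–(1.7454, 1.73005, 0.5801)  len=0.5502
  (v1,v6,v2) [+-+] → (1.7454, 1.73005, 0.5801)–(1.7454, 1.05477, 0.474441)  len=0.6835
  (v2,v6,v7) [+--] → (1.7454, 1.05477, 0.474441)–(1.7454, 0.313732, 0.3585)  len=0.7501
  (v2,v7,v3) [+-+] → (1.7454, 0.313732, 0.3585)–(1.7454, 0.313732, -0.206786)  len=0.5653
  (v3,v7,v8) [+--] → (1.7454, 0.313732, -0.206786)–(1.7454, 0.313732, -0.3585)  len=0.1517
  (v3,v8,v4) [+-+] → (1.7454, 0.313732, -0.3585)–(1.7454, 0.884777, -0.447864)  len=0.5780
  (v4,v8,v9) [+--] → (1.7454, 0.884777, -0.447864)–(1.7454, 1.73005, -0.5801)  len=0.8556
  (v4,v9,v0) [+-+] → (1.7454, 1.73005, -0.5801)–(1.7454, 1.81662, -0.522727)  len=0.1039
  (v0,v9,v5) [+-+] → (1.7454, 1.81662, -0.522727)–(1.7454, 2.18865, -0.276143)  len=0.4463
  (v5,v10,v6) [+--] → (1.7454, 2.37405, 0)–(1.7454, 2.18865, 0.276143)  len=0.3326
  (v9,v14,v5) [--+] → (1.7454, 2.35412, -0.0296897)–(1.7454, 2.18865, -0.276143)  len=0.2968
  (v5,v14,v10) [+--] → (1.7454, 2.35412, -0.0296897)–(1.7454, 2.37405, 0)  len=0.0358
  (v25,v30,v26) [-+-] → (1.7454, -2.37405, 0)–(1.7454, -2.35412, 0.0296897)  len=0.0358
  (v26,v30,v31) [-+-] → (1.7454, -2.35412, 0.0296897)–(1.7454, -2.18865, 0.276143)  len=0.2968
  (v25,v34,v30) [--+] → (1.7454, -2.18865, -0.276143)–(1.7454, -2.37405, 0)  len=0.3326
  (v30,v0,v31) [++-] → (1.7454, -1.81662, 0.522727)–(1.7454, -2.18865, 0.276143)  len=0.4463
  (v31,v0,v1) [-++] → (1.7454, -1.81662, 0.522727)–(1.7454, -1.73005, 0.5801)  len=0.1039
  (v31,v1,v32) [-+-] → (1.7454, -1.73005, 0.5801)–(1.7454, -0.884777, 0.447864)  len=0.8556
  (v32,v1,v2) [-++] → (1.7454, -0.884777, 0.447864)–(1.7454, -0.313732, 0.3585)  len=0.5780
  (v32,v2,v33) [-+-] → (1.7454, -0.313732, 0.3585)–(1.7454, -0.313732, 0.206786)  len=0.1517
  (v33,v2,v3) [-++] → (1.7454, -0.313732, 0.206786)–(1.7454, -0.313732, -0.3585)  len=0.5653
  (v33,v3,v34) [-+-] → (1.7454, -0.313732, -0.3585)–(1.7454, -1.05477, -0.474441)  len=0.7501
  (v34,v3,v4) [-++] → (1.7454, -1.05477, -0.474441)–(1.7454, -1.73005, -0.5801)  len=0.6835
  (v34,v4,v30) [-++] → (1.7454, -1.73005, -0.5801)–(1.7454, -2.18865, -0.276143)  len=0.5502

Chained into 2 loop(s):
  loop 1: 12 segments, perimeter = 5.3497
  loop 2: 12 segments, perimeter = 5.3497
Total perimeter = 10.699

loops=2 perimeter=10.699


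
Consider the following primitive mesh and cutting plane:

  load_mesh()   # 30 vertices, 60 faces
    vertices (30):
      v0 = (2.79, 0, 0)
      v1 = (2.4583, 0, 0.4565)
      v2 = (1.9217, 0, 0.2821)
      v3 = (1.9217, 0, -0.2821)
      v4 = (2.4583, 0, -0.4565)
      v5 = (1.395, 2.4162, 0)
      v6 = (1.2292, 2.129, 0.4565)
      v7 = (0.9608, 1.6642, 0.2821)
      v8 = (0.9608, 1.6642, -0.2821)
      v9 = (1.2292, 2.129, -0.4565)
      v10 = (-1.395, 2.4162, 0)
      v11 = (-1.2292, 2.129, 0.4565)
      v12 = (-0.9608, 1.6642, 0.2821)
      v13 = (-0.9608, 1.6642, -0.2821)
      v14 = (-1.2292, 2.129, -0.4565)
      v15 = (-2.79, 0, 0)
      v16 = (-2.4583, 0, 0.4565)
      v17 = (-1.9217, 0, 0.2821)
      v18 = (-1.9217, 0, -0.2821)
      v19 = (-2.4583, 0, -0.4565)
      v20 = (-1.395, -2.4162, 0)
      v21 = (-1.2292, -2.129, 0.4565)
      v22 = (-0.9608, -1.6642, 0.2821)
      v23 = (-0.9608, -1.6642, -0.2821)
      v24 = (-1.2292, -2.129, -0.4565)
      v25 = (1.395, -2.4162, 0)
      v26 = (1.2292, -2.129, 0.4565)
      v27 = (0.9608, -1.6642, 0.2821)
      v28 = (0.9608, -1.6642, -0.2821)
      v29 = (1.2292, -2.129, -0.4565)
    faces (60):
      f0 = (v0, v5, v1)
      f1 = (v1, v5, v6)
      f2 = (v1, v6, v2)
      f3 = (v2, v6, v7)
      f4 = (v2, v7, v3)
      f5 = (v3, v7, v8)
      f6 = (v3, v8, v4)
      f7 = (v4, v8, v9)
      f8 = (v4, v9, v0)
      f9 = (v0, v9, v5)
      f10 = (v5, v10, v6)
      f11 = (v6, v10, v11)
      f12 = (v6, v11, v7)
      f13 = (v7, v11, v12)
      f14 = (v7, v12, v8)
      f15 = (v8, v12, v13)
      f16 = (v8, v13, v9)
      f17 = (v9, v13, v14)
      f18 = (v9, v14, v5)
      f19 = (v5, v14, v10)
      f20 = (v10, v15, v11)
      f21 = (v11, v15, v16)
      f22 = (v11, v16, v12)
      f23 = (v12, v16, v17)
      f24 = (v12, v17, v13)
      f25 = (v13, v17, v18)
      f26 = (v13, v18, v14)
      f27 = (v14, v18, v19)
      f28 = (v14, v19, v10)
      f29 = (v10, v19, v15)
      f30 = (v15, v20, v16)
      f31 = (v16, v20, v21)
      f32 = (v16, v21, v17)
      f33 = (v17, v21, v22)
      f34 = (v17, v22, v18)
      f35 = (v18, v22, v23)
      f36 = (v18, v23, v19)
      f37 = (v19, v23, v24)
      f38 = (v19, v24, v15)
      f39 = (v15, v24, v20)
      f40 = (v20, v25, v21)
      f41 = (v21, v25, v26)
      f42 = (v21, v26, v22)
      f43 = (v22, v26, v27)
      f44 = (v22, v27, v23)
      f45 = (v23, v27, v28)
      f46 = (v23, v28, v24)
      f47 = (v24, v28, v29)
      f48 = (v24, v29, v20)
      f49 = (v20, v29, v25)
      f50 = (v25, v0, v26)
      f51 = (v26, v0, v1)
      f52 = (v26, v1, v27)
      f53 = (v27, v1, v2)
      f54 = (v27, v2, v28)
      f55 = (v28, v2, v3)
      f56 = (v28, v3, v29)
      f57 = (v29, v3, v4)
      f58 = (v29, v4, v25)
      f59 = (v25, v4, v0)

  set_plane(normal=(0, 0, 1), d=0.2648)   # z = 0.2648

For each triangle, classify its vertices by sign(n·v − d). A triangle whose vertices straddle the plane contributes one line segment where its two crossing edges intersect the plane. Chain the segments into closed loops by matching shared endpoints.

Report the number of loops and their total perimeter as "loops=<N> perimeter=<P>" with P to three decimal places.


Straddling triangles (24 of 60):
  (v0,v5,v1) [--+] → (2.01178, 1.01465, 0.2648)–(2.59759, 0, 0.2648)  len=1.1716
  (v1,v5,v6) [+-+] → (2.01178, 1.01465, 0.2648)–(1.29883, 2.24961, 0.2648)  len=1.4260
  (v2,v7,v3) [++-] → (0.990264, 1.61317, 0.2648)–(1.9217, 0, 0.2648)  len=1.8628
  (v3,v7,v8) [-+-] → (0.990264, 1.61317, 0.2648)–(0.9608, 1.6642, 0.2648)  len=0.0589
  (v5,v10,v6) [--+] → (0.127208, 2.24961, 0.2648)–(1.29883, 2.24961, 0.2648)  len=1.1716
  (v6,v10,v11) [+-+] → (0.127208, 2.24961, 0.2648)–(-1.29883, 2.24961, 0.2648)  len=1.4260
  (v7,v12,v8) [++-] → (-0.901878, 1.6642, 0.2648)–(0.9608, 1.6642, 0.2648)  len=1.8627
  (v8,v12,v13) [-+-] → (-0.901878, 1.6642, 0.2648)–(-0.9608, 1.6642, 0.2648)  len=0.0589
  (v10,v15,v11) [--+] → (-1.88463, 1.23496, 0.2648)–(-1.29883, 2.24961, 0.2648)  len=1.1716
  (v11,v15,v16) [+-+] → (-1.88463, 1.23496, 0.2648)–(-2.59759, 0, 0.2648)  len=1.4260
  (v12,v17,v13) [++-] → (-1.89224, 0.0510292, 0.2648)–(-0.9608, 1.6642, 0.2648)  len=1.8628
  (v13,v17,v18) [-+-] → (-1.89224, 0.0510292, 0.2648)–(-1.9217, 0, 0.2648)  len=0.0589
  (v15,v20,v16) [--+] → (-2.01178, -1.01465, 0.2648)–(-2.59759, 0, 0.2648)  len=1.1716
  (v16,v20,v21) [+-+] → (-2.01178, -1.01465, 0.2648)–(-1.29883, -2.24961, 0.2648)  len=1.4260
  (v17,v22,v18) [++-] → (-0.990264, -1.61317, 0.2648)–(-1.9217, 0, 0.2648)  len=1.8628
  (v18,v22,v23) [-+-] → (-0.990264, -1.61317, 0.2648)–(-0.9608, -1.6642, 0.2648)  len=0.0589
  (v20,v25,v21) [--+] → (-0.127208, -2.24961, 0.2648)–(-1.29883, -2.24961, 0.2648)  len=1.1716
  (v21,v25,v26) [+-+] → (-0.127208, -2.24961, 0.2648)–(1.29883, -2.24961, 0.2648)  len=1.4260
  (v22,v27,v23) [++-] → (0.901878, -1.6642, 0.2648)–(-0.9608, -1.6642, 0.2648)  len=1.8627
  (v23,v27,v28) [-+-] → (0.901878, -1.6642, 0.2648)–(0.9608, -1.6642, 0.2648)  len=0.0589
  (v25,v0,v26) [--+] → (1.88463, -1.23496, 0.2648)–(1.29883, -2.24961, 0.2648)  len=1.1716
  (v26,v0,v1) [+-+] → (1.88463, -1.23496, 0.2648)–(2.59759, 0, 0.2648)  len=1.4260
  (v27,v2,v28) [++-] → (1.89224, -0.0510292, 0.2648)–(0.9608, -1.6642, 0.2648)  len=1.8628
  (v28,v2,v3) [-+-] → (1.89224, -0.0510292, 0.2648)–(1.9217, 0, 0.2648)  len=0.0589

Chained into 2 loop(s):
  loop 1: 12 segments, perimeter = 15.5857
  loop 2: 12 segments, perimeter = 11.5300
Total perimeter = 27.116

loops=2 perimeter=27.116


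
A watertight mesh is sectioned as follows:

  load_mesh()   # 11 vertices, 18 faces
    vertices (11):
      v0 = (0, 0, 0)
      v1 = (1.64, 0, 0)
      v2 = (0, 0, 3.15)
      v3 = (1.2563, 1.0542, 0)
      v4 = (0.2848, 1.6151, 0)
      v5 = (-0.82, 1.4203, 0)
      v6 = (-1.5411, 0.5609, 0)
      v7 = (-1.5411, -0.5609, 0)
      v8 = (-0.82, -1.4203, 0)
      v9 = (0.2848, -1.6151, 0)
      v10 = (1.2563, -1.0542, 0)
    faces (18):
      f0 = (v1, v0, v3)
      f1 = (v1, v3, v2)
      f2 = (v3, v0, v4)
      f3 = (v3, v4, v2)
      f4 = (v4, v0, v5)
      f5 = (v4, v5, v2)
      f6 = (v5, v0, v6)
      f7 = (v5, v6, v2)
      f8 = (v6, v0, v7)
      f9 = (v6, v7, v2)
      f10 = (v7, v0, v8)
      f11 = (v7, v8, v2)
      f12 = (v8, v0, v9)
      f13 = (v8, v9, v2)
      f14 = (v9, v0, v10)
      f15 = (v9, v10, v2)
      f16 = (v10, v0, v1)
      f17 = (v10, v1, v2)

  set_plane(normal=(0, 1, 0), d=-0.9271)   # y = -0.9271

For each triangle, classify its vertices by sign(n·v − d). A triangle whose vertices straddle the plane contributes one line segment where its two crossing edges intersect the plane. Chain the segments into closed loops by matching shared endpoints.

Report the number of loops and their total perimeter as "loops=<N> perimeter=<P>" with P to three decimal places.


loops=1 perimeter=6.350

Straddling triangles (8 of 18):
  (v7,v0,v8) [++-] → (-0.535255, -0.9271, 0)–(-1.23383, -0.9271, 0)  len=0.6986
  (v7,v8,v2) [+-+] → (-1.23383, -0.9271, 0)–(-0.535255, -0.9271, 1.09384)  len=1.2979
  (v8,v0,v9) [-+-] → (-0.535255, -0.9271, 0)–(0.163481, -0.9271, 0)  len=0.6987
  (v8,v9,v2) [--+] → (0.163481, -0.9271, 1.34184)–(-0.535255, -0.9271, 1.09384)  len=0.7414
  (v9,v0,v10) [-+-] → (0.163481, -0.9271, 0)–(1.10483, -0.9271, 0)  len=0.9414
  (v9,v10,v2) [--+] → (1.10483, -0.9271, 0.379781)–(0.163481, -0.9271, 1.34184)  len=1.3460
  (v10,v0,v1) [-++] → (1.10483, -0.9271, 0)–(1.30256, -0.9271, 0)  len=0.1977
  (v10,v1,v2) [-++] → (1.30256, -0.9271, 0)–(1.10483, -0.9271, 0.379781)  len=0.4282

Chained into 1 loop(s):
  loop 1: 8 segments, perimeter = 6.3499
Total perimeter = 6.350


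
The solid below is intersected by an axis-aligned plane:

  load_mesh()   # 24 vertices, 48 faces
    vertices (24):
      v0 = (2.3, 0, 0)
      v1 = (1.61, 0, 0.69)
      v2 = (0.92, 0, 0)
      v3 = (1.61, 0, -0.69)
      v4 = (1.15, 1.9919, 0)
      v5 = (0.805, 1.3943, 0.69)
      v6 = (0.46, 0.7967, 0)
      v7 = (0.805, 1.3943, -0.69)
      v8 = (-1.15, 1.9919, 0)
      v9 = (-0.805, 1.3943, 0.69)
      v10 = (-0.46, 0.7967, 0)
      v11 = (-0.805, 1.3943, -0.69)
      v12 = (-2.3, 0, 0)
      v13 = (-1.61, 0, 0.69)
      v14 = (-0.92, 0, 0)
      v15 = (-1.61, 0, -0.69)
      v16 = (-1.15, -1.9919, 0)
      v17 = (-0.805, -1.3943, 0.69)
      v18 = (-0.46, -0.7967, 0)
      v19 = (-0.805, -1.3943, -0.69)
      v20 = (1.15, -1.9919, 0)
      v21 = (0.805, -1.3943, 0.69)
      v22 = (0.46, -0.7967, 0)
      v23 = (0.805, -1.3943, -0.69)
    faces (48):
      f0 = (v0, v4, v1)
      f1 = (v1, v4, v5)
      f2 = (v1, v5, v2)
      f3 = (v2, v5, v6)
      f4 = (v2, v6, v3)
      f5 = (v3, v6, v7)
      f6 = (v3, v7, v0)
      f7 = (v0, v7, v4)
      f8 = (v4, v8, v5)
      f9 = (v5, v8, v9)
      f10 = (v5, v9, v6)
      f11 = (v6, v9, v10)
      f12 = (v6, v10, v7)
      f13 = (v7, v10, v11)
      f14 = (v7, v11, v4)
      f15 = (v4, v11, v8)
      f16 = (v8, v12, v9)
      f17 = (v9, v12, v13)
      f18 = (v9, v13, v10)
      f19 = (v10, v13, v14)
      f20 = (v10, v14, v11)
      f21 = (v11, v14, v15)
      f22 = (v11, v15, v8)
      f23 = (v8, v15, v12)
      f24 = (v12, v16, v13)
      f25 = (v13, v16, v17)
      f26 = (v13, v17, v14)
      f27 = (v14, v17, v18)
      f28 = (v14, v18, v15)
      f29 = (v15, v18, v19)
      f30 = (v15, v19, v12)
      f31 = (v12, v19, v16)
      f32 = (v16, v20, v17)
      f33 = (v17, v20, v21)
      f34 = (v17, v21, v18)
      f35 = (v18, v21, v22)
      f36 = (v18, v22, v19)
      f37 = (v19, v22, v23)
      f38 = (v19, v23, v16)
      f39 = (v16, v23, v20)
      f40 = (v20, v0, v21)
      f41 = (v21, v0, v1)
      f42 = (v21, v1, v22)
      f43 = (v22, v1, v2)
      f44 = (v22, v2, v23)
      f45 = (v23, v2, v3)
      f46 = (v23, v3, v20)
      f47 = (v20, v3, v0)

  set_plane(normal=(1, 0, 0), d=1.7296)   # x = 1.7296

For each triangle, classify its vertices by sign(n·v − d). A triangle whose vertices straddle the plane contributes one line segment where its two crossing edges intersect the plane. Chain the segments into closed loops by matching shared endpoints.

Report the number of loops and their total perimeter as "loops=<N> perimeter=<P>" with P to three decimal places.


Straddling triangles (6 of 48):
  (v0,v4,v1) [+--] → (1.7296, 0.987982, 0)–(1.7296, 0, 0.5704)  len=1.1408
  (v3,v7,v0) [--+] → (1.7296, 0.531979, -0.263262)–(1.7296, 0, -0.5704)  len=0.6143
  (v0,v7,v4) [+--] → (1.7296, 0.531979, -0.263262)–(1.7296, 0.987982, 0)  len=0.5265
  (v20,v0,v21) [-+-] → (1.7296, -0.987982, 0)–(1.7296, -0.531979, 0.263262)  len=0.5265
  (v21,v0,v1) [-+-] → (1.7296, -0.531979, 0.263262)–(1.7296, 0, 0.5704)  len=0.6143
  (v20,v3,v0) [--+] → (1.7296, 0, -0.5704)–(1.7296, -0.987982, 0)  len=1.1408

Chained into 1 loop(s):
  loop 1: 6 segments, perimeter = 4.5633
Total perimeter = 4.563

loops=1 perimeter=4.563


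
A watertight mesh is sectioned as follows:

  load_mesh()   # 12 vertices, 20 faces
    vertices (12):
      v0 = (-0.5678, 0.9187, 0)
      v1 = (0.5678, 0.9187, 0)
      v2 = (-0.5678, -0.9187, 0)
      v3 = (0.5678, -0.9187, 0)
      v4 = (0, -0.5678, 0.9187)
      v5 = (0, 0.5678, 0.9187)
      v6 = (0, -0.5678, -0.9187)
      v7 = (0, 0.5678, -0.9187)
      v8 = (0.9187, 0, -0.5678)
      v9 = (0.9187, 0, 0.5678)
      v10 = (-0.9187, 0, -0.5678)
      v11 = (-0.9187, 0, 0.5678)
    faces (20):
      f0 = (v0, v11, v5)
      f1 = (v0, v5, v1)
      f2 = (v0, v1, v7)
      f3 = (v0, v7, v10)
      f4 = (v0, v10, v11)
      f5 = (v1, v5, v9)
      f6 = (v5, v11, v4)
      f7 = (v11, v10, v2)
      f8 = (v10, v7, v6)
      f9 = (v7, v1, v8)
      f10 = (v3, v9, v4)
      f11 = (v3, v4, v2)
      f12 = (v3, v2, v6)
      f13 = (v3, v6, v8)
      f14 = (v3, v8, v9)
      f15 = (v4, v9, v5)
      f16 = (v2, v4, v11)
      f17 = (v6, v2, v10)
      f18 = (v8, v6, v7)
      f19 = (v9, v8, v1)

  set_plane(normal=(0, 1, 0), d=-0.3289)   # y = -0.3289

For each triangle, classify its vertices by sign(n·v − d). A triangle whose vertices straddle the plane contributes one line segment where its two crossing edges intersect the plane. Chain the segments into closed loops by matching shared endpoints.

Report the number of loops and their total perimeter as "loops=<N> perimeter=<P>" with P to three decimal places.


loops=1 perimeter=5.413

Straddling triangles (10 of 20):
  (v5,v11,v4) [++-] → (-0.38654, -0.3289, 0.77106)–(0, -0.3289, 0.9187)  len=0.4138
  (v11,v10,v2) [++-] → (-0.793076, -0.3289, -0.364524)–(-0.793076, -0.3289, 0.364524)  len=0.7290
  (v10,v7,v6) [++-] → (0, -0.3289, -0.9187)–(-0.38654, -0.3289, -0.77106)  len=0.4138
  (v3,v9,v4) [-+-] → (0.793076, -0.3289, 0.364524)–(0.38654, -0.3289, 0.77106)  len=0.5749
  (v3,v6,v8) [--+] → (0.38654, -0.3289, -0.77106)–(0.793076, -0.3289, -0.364524)  len=0.5749
  (v3,v8,v9) [-++] → (0.793076, -0.3289, -0.364524)–(0.793076, -0.3289, 0.364524)  len=0.7290
  (v4,v9,v5) [-++] → (0.38654, -0.3289, 0.77106)–(0, -0.3289, 0.9187)  len=0.4138
  (v2,v4,v11) [--+] → (-0.38654, -0.3289, 0.77106)–(-0.793076, -0.3289, 0.364524)  len=0.5749
  (v6,v2,v10) [--+] → (-0.793076, -0.3289, -0.364524)–(-0.38654, -0.3289, -0.77106)  len=0.5749
  (v8,v6,v7) [+-+] → (0.38654, -0.3289, -0.77106)–(0, -0.3289, -0.9187)  len=0.4138

Chained into 1 loop(s):
  loop 1: 10 segments, perimeter = 5.4129
Total perimeter = 5.413


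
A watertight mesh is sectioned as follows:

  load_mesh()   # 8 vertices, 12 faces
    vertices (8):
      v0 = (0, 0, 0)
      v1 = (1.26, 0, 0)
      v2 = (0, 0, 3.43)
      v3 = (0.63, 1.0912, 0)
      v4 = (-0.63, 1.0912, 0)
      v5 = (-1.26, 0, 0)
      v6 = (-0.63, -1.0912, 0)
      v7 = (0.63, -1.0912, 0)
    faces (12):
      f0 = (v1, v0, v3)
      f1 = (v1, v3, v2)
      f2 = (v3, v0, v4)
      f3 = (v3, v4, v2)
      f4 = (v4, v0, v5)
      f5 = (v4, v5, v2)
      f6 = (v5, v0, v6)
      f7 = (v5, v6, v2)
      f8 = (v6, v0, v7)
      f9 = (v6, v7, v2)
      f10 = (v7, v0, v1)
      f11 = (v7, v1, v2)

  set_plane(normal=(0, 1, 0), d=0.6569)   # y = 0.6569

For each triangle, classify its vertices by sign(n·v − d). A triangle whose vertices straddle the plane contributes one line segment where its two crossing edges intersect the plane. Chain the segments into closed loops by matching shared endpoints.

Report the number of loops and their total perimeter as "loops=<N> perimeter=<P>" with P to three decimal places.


Straddling triangles (6 of 12):
  (v1,v0,v3) [--+] → (0.379259, 0.6569, 0)–(0.880741, 0.6569, 0)  len=0.5015
  (v1,v3,v2) [-+-] → (0.880741, 0.6569, 0)–(0.379259, 0.6569, 1.36515)  len=1.4543
  (v3,v0,v4) [+-+] → (0.379259, 0.6569, 0)–(-0.379259, 0.6569, 0)  len=0.7585
  (v3,v4,v2) [++-] → (-0.379259, 0.6569, 1.36515)–(0.379259, 0.6569, 1.36515)  len=0.7585
  (v4,v0,v5) [+--] → (-0.379259, 0.6569, 0)–(-0.880741, 0.6569, 0)  len=0.5015
  (v4,v5,v2) [+--] → (-0.880741, 0.6569, 0)–(-0.379259, 0.6569, 1.36515)  len=1.4543

Chained into 1 loop(s):
  loop 1: 6 segments, perimeter = 5.4287
Total perimeter = 5.429

loops=1 perimeter=5.429


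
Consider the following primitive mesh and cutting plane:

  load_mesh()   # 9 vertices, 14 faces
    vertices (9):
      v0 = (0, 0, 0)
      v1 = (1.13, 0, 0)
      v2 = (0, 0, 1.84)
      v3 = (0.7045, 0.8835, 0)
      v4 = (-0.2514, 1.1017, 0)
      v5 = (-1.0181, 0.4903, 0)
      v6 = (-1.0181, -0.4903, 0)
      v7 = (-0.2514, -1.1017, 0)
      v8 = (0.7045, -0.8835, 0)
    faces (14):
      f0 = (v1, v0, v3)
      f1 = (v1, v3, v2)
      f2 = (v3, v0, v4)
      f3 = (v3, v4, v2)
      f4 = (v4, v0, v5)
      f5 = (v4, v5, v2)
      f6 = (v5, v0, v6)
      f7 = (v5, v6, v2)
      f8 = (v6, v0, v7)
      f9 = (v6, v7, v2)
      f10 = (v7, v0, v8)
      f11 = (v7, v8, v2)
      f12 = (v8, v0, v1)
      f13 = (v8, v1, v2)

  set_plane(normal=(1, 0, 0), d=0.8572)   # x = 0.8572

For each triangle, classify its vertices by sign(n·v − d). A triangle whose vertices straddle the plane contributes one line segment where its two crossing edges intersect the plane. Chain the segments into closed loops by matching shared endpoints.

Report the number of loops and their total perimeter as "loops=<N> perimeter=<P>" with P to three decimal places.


Straddling triangles (4 of 14):
  (v1,v0,v3) [+--] → (0.8572, 0, 0)–(0.8572, 0.566437, 0)  len=0.5664
  (v1,v3,v2) [+--] → (0.8572, 0.566437, 0)–(0.8572, 0, 0.444205)  len=0.7198
  (v8,v0,v1) [--+] → (0.8572, 0, 0)–(0.8572, -0.566437, 0)  len=0.5664
  (v8,v1,v2) [-+-] → (0.8572, -0.566437, 0)–(0.8572, 0, 0.444205)  len=0.7198

Chained into 1 loop(s):
  loop 1: 4 segments, perimeter = 2.5726
Total perimeter = 2.573

loops=1 perimeter=2.573


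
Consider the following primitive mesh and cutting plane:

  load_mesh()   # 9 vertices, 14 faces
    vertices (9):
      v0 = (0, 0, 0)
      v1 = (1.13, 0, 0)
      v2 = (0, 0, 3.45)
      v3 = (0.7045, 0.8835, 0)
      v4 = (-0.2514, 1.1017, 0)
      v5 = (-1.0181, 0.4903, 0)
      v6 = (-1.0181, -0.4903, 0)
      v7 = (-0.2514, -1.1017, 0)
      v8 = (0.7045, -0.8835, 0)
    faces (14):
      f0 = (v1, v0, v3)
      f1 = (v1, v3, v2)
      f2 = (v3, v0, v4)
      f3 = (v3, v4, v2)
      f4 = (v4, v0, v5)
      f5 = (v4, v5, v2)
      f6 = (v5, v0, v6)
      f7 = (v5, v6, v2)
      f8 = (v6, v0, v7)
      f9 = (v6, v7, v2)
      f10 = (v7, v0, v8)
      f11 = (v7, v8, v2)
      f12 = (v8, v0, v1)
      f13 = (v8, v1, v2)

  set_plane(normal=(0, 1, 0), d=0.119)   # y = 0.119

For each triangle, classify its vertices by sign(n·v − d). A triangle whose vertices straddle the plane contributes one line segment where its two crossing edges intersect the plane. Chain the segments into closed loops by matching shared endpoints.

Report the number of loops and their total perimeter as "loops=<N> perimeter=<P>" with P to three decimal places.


Straddling triangles (8 of 14):
  (v1,v0,v3) [--+] → (0.0948902, 0.119, 0)–(1.07269, 0.119, 0)  len=0.9778
  (v1,v3,v2) [-+-] → (1.07269, 0.119, 0)–(0.0948902, 0.119, 2.98531)  len=3.1414
  (v3,v0,v4) [+-+] → (0.0948902, 0.119, 0)–(-0.0271549, 0.119, 0)  len=0.1220
  (v3,v4,v2) [++-] → (-0.0271549, 0.119, 3.07735)–(0.0948902, 0.119, 2.98531)  len=0.1529
  (v4,v0,v5) [+-+] → (-0.0271549, 0.119, 0)–(-0.247102, 0.119, 0)  len=0.2199
  (v4,v5,v2) [++-] → (-0.247102, 0.119, 2.61266)–(-0.0271549, 0.119, 3.07735)  len=0.5141
  (v5,v0,v6) [+--] → (-0.247102, 0.119, 0)–(-1.0181, 0.119, 0)  len=0.7710
  (v5,v6,v2) [+--] → (-1.0181, 0.119, 0)–(-0.247102, 0.119, 2.61266)  len=2.7240

Chained into 1 loop(s):
  loop 1: 8 segments, perimeter = 8.6232
Total perimeter = 8.623

loops=1 perimeter=8.623


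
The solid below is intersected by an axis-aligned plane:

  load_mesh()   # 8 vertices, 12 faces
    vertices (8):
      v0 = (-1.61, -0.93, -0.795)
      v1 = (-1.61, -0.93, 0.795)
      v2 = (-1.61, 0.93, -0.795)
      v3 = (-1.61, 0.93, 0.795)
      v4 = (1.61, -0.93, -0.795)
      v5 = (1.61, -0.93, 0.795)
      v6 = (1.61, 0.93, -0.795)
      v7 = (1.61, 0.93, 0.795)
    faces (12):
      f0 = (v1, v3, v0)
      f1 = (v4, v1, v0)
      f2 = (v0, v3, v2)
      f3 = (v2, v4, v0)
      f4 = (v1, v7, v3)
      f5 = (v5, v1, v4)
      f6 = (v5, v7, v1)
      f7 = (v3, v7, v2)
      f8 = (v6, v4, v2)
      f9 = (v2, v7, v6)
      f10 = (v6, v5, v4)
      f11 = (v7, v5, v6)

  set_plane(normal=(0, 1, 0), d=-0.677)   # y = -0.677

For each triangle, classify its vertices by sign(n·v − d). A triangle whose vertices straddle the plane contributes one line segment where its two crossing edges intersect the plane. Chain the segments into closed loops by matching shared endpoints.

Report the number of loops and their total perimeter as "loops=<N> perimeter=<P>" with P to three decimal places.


Straddling triangles (8 of 12):
  (v1,v3,v0) [-+-] → (-1.61, -0.677, 0.795)–(-1.61, -0.677, -0.578726)  len=1.3737
  (v0,v3,v2) [-++] → (-1.61, -0.677, -0.578726)–(-1.61, -0.677, -0.795)  len=0.2163
  (v2,v4,v0) [+--] → (1.17201, -0.677, -0.795)–(-1.61, -0.677, -0.795)  len=2.7820
  (v1,v7,v3) [-++] → (-1.17201, -0.677, 0.795)–(-1.61, -0.677, 0.795)  len=0.4380
  (v5,v7,v1) [-+-] → (1.61, -0.677, 0.795)–(-1.17201, -0.677, 0.795)  len=2.7820
  (v6,v4,v2) [+-+] → (1.61, -0.677, -0.795)–(1.17201, -0.677, -0.795)  len=0.4380
  (v6,v5,v4) [+--] → (1.61, -0.677, 0.578726)–(1.61, -0.677, -0.795)  len=1.3737
  (v7,v5,v6) [+-+] → (1.61, -0.677, 0.795)–(1.61, -0.677, 0.578726)  len=0.2163

Chained into 1 loop(s):
  loop 1: 8 segments, perimeter = 9.6200
Total perimeter = 9.620

loops=1 perimeter=9.620
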